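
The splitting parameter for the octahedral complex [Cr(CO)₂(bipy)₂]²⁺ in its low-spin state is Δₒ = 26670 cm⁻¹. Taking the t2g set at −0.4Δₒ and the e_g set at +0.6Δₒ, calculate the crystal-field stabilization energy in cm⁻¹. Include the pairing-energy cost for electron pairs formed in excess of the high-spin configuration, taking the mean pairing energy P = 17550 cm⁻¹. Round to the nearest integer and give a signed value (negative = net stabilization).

-25122

Ligand charges: 2×(+0) from CO and 2×(+0) from bipy sum to +0; with overall charge +2, Cr is +2.
Cr²⁺: group 6, so d-count = 6 − 2 = 4.
Electron filling gives t2g^4 e_g^0.
CFSE(orbital) = 4×(-0.4Δₒ) + 0×(0.6Δₒ) = -1.6Δₒ; with Δₒ = 26670 cm⁻¹ that is -42672 cm⁻¹.
Relative to high-spin t2g^3 e_g^1 (0 paired), the low-spin configuration has 1 additional pair, contributing +1 × 17550 = +17550 cm⁻¹.
Overall CFSE = -42672 + 17550 = -25122 cm⁻¹.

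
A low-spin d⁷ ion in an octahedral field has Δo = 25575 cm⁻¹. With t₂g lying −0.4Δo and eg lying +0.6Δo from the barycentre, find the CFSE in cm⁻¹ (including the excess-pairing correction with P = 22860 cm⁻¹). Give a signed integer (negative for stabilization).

Electron filling gives t₂g⁶ eg¹.
Orbital CFSE = 6(-0.4) + 1(0.6) = -1.8Δo = -1.8 × 25575 = -46035 cm⁻¹.
Pairing penalty: 3 pairs vs 2 in the high-spin reference → 1 extra × P = 22860 cm⁻¹.
Combining: -46035 + 22860 = -23175 cm⁻¹.

-23175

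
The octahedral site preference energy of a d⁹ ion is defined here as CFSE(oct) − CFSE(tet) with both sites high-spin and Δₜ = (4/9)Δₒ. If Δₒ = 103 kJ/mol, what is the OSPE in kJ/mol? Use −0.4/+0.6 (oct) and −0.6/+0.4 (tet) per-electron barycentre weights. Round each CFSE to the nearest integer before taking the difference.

-44

In an octahedral site d⁹ (HS) is t₂g⁶ eg³, giving CFSE(oct) = -0.6Δₒ = -62 kJ/mol.
Tetrahedral: e⁴ t₂⁵, CFSE = 4(−0.6) + 5(+0.4) = -0.4Δₜ = -0.4 × (4/9) × 103 = -18 kJ/mol.
Subtracting, OSPE = -62 − (-18) = -44 kJ/mol.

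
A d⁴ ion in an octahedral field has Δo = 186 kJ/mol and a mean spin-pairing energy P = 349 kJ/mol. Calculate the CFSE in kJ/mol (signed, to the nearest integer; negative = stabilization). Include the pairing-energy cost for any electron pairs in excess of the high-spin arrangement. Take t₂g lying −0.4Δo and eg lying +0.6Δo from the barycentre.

-112

Since Δo = 186 kJ/mol < P = 349 kJ/mol, the complex adopts the high-spin configuration.
Filling d⁴ accordingly: t₂g³ eg¹.
Orbital CFSE = -0.6Δo = -0.6 × 186 = -112 kJ/mol.
High-spin has no excess pairs, so no pairing correction applies.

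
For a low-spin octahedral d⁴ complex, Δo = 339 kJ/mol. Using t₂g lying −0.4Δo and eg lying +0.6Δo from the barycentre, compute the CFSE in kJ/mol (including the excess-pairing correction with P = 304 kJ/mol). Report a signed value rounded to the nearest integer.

-238

The d⁴ electrons fill as t₂g⁴ eg⁰.
CFSE(orbital) = 4×(-0.4Δo) + 0×(0.6Δo) = -1.6Δo; with Δo = 339 kJ/mol that is -542 kJ/mol.
Pairing penalty: 1 pair vs 0 in the high-spin reference → 1 extra × P = 304 kJ/mol.
Combining: -542 + 304 = -238 kJ/mol.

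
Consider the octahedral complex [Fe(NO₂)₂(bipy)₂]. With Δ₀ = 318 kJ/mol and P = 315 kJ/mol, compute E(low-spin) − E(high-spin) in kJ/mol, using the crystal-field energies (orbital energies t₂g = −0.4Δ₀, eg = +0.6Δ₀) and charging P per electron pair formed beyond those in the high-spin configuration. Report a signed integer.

Ligand charges: 2×(-1) from NO₂⁻ and 2×(+0) from bipy sum to -2; with overall charge +0, Fe is +2.
Fe is in group 8, so Fe²⁺ is d⁶ (8 − 2 = 6).
In the high-spin limit (t₂g⁴ eg²) the orbital term is -0.4Δ₀ = -127 kJ/mol, with no excess pairing.
Low-spin t₂g⁶ eg⁰ gives -2.4Δ₀ = -763 kJ/mol, but forming 2 extra pairs costs 2P = 630 kJ/mol, so E(LS) = -763 + 630 = -133 kJ/mol.
E(LS) − E(HS) = -133 − (-127) = -6 kJ/mol.

-6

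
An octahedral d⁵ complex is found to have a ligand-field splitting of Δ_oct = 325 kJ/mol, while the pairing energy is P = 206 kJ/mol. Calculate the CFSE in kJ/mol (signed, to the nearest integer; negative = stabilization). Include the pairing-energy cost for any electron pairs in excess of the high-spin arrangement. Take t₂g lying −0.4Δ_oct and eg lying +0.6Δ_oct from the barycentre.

Since Δ_oct = 325 kJ/mol > P = 206 kJ/mol, the complex adopts the low-spin configuration.
Filling d⁵ accordingly: t₂g⁵ eg⁰.
Orbital CFSE = -2.0Δ_oct = -2.0 × 325 = -650 kJ/mol.
Excess pairs vs high-spin: 2 − 0 = 2; pairing cost = +412 kJ/mol.
Net CFSE = -650 + 412 = -238 kJ/mol.

-238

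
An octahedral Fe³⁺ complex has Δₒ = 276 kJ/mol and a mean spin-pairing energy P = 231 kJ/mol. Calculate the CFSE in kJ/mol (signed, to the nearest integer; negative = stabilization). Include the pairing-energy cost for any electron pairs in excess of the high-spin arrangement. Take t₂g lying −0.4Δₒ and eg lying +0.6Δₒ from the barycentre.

Fe is in group 8, so Fe³⁺ is d⁵ (8 − 3 = 5).
Since Δₒ = 276 kJ/mol > P = 231 kJ/mol, the complex adopts the low-spin configuration.
That gives t₂g⁵ eg⁰.
Orbital CFSE = -2.0Δₒ = -2.0 × 276 = -552 kJ/mol.
Excess pairs vs high-spin: 2 − 0 = 2; pairing cost = +462 kJ/mol.
Net CFSE = -552 + 462 = -90 kJ/mol.

-90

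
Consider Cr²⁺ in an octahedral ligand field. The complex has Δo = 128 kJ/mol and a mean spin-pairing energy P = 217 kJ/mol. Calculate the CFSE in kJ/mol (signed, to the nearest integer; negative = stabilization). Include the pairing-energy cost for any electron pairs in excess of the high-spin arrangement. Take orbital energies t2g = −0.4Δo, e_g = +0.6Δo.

-77

Cr sits in group 6; removing 2 electrons leaves Cr²⁺ with 6 − 2 = 4 d electrons.
Since Δo = 128 kJ/mol < P = 217 kJ/mol, the complex adopts the high-spin configuration.
Filling d⁴ accordingly: t2g^3 e_g^1.
Orbital CFSE = -0.6Δo = -0.6 × 128 = -77 kJ/mol.
High-spin has no excess pairs, so no pairing correction applies.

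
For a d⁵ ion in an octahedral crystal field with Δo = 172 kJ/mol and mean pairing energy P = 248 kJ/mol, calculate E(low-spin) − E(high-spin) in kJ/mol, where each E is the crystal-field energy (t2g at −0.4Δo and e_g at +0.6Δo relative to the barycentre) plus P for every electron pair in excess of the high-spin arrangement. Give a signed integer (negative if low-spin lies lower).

High-spin d⁵ fills as t2g^3 e_g^2 with CFSE 3(−0.4) + 2(+0.6) = 0.0Δo = 0 kJ/mol.
Low-spin: t2g^5 e_g^0, orbital CFSE = -2.0Δo = -344 kJ/mol; plus 2 excess pairs × P = +496 kJ/mol; total 152 kJ/mol.
E(LS) − E(HS) = 152 − (0) = 152 kJ/mol.

152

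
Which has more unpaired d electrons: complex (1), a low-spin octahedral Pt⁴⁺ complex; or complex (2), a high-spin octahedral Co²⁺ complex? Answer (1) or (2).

(1): Pt⁴⁺: group 10, so d-count = 10 − 4 = 6; t2g^6 e_g^0 → 0 unpaired.
(2): Co²⁺: group 9, so d-count = 9 − 2 = 7; t2g^5 e_g^2 → 3 unpaired.
So (2) has more unpaired electrons.

(2)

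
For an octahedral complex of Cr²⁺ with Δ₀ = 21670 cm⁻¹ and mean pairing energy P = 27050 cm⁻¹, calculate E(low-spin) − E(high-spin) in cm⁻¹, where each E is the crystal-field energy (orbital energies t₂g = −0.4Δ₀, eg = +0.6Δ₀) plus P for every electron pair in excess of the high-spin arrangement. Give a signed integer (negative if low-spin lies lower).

5380

Cr sits in group 6; removing 2 electrons leaves Cr²⁺ with 6 − 2 = 4 d electrons.
High-spin d⁴ fills as t₂g³ eg¹ with CFSE 3(−0.4) + 1(+0.6) = -0.6Δ₀ = -13002 cm⁻¹.
Low-spin t₂g⁴ eg⁰ gives -1.6Δ₀ = -34672 cm⁻¹, but forming 1 extra pair costs 1P = 27050 cm⁻¹, so E(LS) = -34672 + 27050 = -7622 cm⁻¹.
Thus E(LS) − E(HS) = 5380 cm⁻¹.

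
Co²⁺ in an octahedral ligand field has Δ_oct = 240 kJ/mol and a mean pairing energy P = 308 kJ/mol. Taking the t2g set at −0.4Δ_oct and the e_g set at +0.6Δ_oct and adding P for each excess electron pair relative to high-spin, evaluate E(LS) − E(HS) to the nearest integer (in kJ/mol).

68

Co is in group 9, so Co²⁺ is d⁷ (9 − 2 = 7).
High-spin d⁷ fills as t2g^5 e_g^2 with CFSE 5(−0.4) + 2(+0.6) = -0.8Δ_oct = -192 kJ/mol.
Low-spin: t2g^6 e_g^1, orbital CFSE = -1.8Δ_oct = -432 kJ/mol; plus 1 excess pair × P = +308 kJ/mol; total -124 kJ/mol.
Thus E(LS) − E(HS) = 68 kJ/mol.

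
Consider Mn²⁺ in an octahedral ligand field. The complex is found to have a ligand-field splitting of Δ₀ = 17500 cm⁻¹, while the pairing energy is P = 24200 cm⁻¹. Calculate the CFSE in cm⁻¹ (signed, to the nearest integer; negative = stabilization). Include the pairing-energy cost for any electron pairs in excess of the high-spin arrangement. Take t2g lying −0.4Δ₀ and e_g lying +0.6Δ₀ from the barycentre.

Mn sits in group 7; removing 2 electrons leaves Mn²⁺ with 7 − 2 = 5 d electrons.
With Δ₀ < P the complex is high-spin.
Configuration: t2g^3 e_g^2.
Orbital CFSE = 0.0Δ₀ = 0.0 × 17500 = 0 cm⁻¹.
High-spin has no excess pairs, so no pairing correction applies.

0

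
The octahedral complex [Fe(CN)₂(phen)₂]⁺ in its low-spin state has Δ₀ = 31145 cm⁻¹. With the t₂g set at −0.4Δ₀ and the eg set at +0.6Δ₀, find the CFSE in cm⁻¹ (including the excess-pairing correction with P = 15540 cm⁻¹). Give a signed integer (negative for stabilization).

Ligand charges: 2×(-1) from CN⁻ and 2×(+0) from phen sum to -2; with overall charge +1, Fe is +3.
Fe is in group 8, so Fe³⁺ is d⁵ (8 − 3 = 5).
Configuration: t₂g⁵ eg⁰.
Orbital CFSE = 5(-0.4) + 0(0.6) = -2.0Δ₀ = -2.0 × 31145 = -62290 cm⁻¹.
High-spin d⁵ would be t₂g³ eg² with 0 pairs; low-spin has 2, so 2 excess pairs cost +2P = +31080 cm⁻¹.
Net CFSE = -62290 + 31080 = -31210 cm⁻¹.

-31210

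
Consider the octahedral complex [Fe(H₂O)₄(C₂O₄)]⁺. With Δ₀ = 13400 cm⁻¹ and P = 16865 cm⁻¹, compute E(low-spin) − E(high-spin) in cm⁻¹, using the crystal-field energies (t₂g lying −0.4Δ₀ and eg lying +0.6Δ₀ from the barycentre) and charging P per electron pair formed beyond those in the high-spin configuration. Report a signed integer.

6930

Ligand charges: 4×(+0) from H₂O and 1×(-2) from C₂O₄²⁻ sum to -2; with overall charge +1, Fe is +3.
Fe sits in group 8; removing 3 electrons leaves Fe³⁺ with 8 − 3 = 5 d electrons.
High-spin: t₂g³ eg², CFSE = 0.0Δ₀ = 0 cm⁻¹.
Low-spin t₂g⁵ eg⁰ gives -2.0Δ₀ = -26800 cm⁻¹, but forming 2 extra pairs costs 2P = 33730 cm⁻¹, so E(LS) = -26800 + 33730 = 6930 cm⁻¹.
Thus E(LS) − E(HS) = 6930 cm⁻¹.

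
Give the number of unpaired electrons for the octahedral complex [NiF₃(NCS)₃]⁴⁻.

Ligand charges: 3×(-1) from F⁻ and 3×(-1) from NCS⁻ sum to -6; with overall charge -4, Ni is +2.
Group 10 minus oxidation state +2 gives a d⁸ configuration for Ni²⁺.
Configuration: t2g^6 e_g^2, giving 2 unpaired electrons.

2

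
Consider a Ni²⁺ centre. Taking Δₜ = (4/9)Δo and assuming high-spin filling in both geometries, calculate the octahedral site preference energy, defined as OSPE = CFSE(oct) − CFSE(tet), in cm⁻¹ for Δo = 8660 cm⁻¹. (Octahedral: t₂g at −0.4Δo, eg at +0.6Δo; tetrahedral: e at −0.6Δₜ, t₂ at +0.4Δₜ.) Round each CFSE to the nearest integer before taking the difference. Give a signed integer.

-7313

Group 10 minus oxidation state +2 gives a d⁸ configuration for Ni²⁺.
Octahedral high-spin t₂g⁶ eg²: CFSE = -1.2 × 8660 = -10392 cm⁻¹.
Tetrahedral: e⁴ t₂⁴, CFSE = 4(−0.6) + 4(+0.4) = -0.8Δₜ = -0.8 × (4/9) × 8660 = -3079 cm⁻¹.
OSPE = CFSE(oct) − CFSE(tet) = -10392 − (-3079) = -7313 cm⁻¹.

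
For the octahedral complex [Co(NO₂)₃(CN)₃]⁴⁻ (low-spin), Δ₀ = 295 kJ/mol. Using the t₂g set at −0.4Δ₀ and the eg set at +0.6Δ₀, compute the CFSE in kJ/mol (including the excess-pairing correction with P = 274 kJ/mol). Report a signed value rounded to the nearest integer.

Ligand charges: 3×(-1) from NO₂⁻ and 3×(-1) from CN⁻ sum to -6; with overall charge -4, Co is +2.
Co sits in group 9; removing 2 electrons leaves Co²⁺ with 9 − 2 = 7 d electrons.
Electron filling gives t₂g⁶ eg¹.
Orbital CFSE = 6(-0.4) + 1(0.6) = -1.8Δ₀ = -1.8 × 295 = -531 kJ/mol.
Relative to high-spin t₂g⁵ eg² (2 paired), the low-spin configuration has 1 additional pair, contributing +1 × 274 = +274 kJ/mol.
Overall CFSE = -531 + 274 = -257 kJ/mol.

-257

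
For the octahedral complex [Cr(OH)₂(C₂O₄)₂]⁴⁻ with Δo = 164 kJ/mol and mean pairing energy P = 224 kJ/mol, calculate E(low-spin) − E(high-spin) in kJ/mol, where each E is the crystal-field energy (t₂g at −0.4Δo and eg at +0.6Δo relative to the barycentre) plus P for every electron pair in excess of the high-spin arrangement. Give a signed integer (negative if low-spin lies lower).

60

Ligand charges: 2×(-1) from OH⁻ and 2×(-2) from C₂O₄²⁻ sum to -6; with overall charge -4, Cr is +2.
Cr²⁺: group 6, so d-count = 6 − 2 = 4.
In the high-spin limit (t₂g³ eg¹) the orbital term is -0.6Δo = -98 kJ/mol, with no excess pairing.
Low-spin: t₂g⁴ eg⁰, orbital CFSE = -1.6Δo = -262 kJ/mol; plus 1 excess pair × P = +224 kJ/mol; total -38 kJ/mol.
E(LS) − E(HS) = -38 − (-98) = 60 kJ/mol.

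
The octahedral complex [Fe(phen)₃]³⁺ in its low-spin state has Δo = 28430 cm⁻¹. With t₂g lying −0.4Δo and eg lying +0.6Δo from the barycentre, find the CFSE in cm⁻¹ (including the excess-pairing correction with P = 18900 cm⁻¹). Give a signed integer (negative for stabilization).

-19060

phen is neutral, so the +3 overall charge sits on Fe: oxidation state +3.
Fe is in group 8, so Fe³⁺ is d⁵ (8 − 3 = 5).
The d⁵ electrons fill as t₂g⁵ eg⁰.
Orbital CFSE = 5(-0.4) + 0(0.6) = -2.0Δo = -2.0 × 28430 = -56860 cm⁻¹.
High-spin d⁵ would be t₂g³ eg² with 0 pairs; low-spin has 2, so 2 excess pairs cost +2P = +37800 cm⁻¹.
Net CFSE = -56860 + 37800 = -19060 cm⁻¹.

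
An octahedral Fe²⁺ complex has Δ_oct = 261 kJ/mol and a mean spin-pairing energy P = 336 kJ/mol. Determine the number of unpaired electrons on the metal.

Group 8 minus oxidation state +2 gives a d⁶ configuration for Fe²⁺.
Δ_oct < P, so pairing is avoided: the ground state is high-spin.
Configuration: t2g^4 e_g^2.
Unpaired electrons: 4.

4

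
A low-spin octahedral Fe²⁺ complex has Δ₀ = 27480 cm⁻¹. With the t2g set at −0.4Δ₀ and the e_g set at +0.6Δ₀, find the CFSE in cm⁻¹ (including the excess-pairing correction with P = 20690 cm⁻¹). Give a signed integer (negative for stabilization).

Fe²⁺: group 8, so d-count = 8 − 2 = 6.
The d⁶ electrons fill as t2g^6 e_g^0.
CFSE(orbital) = 6×(-0.4Δ₀) + 0×(0.6Δ₀) = -2.4Δ₀; with Δ₀ = 27480 cm⁻¹ that is -65952 cm⁻¹.
Relative to high-spin t2g^4 e_g^2 (1 paired), the low-spin configuration has 2 additional pairs, contributing +2 × 20690 = +41380 cm⁻¹.
Combining: -65952 + 41380 = -24572 cm⁻¹.

-24572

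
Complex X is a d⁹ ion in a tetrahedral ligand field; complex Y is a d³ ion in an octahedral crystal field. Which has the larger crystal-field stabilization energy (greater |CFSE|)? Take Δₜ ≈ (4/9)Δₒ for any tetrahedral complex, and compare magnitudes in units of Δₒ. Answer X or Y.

X: With tetrahedral geometry the complex is necessarily high-spin; e⁴ t₂⁵, CFSE = -0.4Δₜ ≈ -0.18Δₒ.
Y: For octahedral d³ the high- and low-spin configurations coincide; t₂g³ eg⁰, CFSE = -1.2Δₒ.
So Y has the larger |CFSE|.

Y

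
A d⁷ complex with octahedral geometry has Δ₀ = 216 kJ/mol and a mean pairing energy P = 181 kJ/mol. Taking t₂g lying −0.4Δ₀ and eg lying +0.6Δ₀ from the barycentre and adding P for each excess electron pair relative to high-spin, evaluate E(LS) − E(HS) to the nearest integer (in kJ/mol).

High-spin: t₂g⁵ eg², CFSE = -0.8Δ₀ = -173 kJ/mol.
Low-spin t₂g⁶ eg¹ gives -1.8Δ₀ = -389 kJ/mol, but forming 1 extra pair costs 1P = 181 kJ/mol, so E(LS) = -389 + 181 = -208 kJ/mol.
Thus E(LS) − E(HS) = -35 kJ/mol.

-35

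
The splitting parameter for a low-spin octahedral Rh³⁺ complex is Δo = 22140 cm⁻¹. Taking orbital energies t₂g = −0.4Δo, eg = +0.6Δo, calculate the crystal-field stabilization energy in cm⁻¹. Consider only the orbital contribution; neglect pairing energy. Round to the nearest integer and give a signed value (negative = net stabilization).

-53136

Rh is in group 9, so Rh³⁺ is d⁶ (9 − 3 = 6).
The d⁶ electrons fill as t₂g⁶ eg⁰.
CFSE(orbital) = 6×(-0.4Δo) + 0×(0.6Δo) = -2.4Δo; with Δo = 22140 cm⁻¹ that is -53136 cm⁻¹.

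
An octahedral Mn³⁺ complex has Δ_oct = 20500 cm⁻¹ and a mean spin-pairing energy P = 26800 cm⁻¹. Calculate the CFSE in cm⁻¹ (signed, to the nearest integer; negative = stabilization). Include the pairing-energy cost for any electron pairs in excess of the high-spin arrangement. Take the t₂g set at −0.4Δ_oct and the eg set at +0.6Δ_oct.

Mn³⁺: group 7, so d-count = 7 − 3 = 4.
Δ_oct < P, so pairing is avoided: the ground state is high-spin.
Configuration: t₂g³ eg¹.
Orbital CFSE = -0.6Δ_oct = -0.6 × 20500 = -12300 cm⁻¹.
High-spin has no excess pairs, so no pairing correction applies.

-12300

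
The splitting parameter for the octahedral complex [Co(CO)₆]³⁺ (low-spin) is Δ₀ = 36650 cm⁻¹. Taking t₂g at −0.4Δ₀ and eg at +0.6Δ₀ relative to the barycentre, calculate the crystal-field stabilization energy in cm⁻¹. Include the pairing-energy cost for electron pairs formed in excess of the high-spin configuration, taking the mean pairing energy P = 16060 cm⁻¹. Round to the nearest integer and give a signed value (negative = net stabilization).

-55840

CO is neutral, so the +3 overall charge sits on Co: oxidation state +3.
Group 9 minus oxidation state +3 gives a d⁶ configuration for Co³⁺.
Configuration: t₂g⁶ eg⁰.
Orbital CFSE = 6(-0.4) + 0(0.6) = -2.4Δ₀ = -2.4 × 36650 = -87960 cm⁻¹.
Pairing penalty: 3 pairs vs 1 in the high-spin reference → 2 extra × P = 32120 cm⁻¹.
Overall CFSE = -87960 + 32120 = -55840 cm⁻¹.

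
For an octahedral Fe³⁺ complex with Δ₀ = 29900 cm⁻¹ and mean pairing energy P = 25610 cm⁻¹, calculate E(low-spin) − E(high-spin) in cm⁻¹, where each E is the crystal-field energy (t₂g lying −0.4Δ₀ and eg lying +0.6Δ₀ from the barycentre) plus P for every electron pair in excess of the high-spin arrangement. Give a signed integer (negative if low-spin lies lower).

-8580

Fe is in group 8, so Fe³⁺ is d⁵ (8 − 3 = 5).
High-spin d⁵ fills as t₂g³ eg² with CFSE 3(−0.4) + 2(+0.6) = 0.0Δ₀ = 0 cm⁻¹.
Low-spin: t₂g⁵ eg⁰, orbital CFSE = -2.0Δ₀ = -59800 cm⁻¹; plus 2 excess pairs × P = +51220 cm⁻¹; total -8580 cm⁻¹.
The difference is -8580 − (0) = -8580 cm⁻¹, so low-spin lies lower.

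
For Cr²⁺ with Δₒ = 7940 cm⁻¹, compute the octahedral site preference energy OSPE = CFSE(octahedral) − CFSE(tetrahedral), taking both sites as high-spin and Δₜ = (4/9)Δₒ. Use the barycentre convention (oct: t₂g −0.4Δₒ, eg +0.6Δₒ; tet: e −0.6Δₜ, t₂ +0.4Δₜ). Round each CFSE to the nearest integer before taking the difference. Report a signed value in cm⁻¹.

Cr sits in group 6; removing 2 electrons leaves Cr²⁺ with 6 − 2 = 4 d electrons.
In an octahedral site d⁴ (HS) is t₂g³ eg¹, giving CFSE(oct) = -0.6Δₒ = -4764 cm⁻¹.
Tetrahedral: e² t₂², CFSE = 2(−0.6) + 2(+0.4) = -0.4Δₜ = -0.4 × (4/9) × 7940 = -1412 cm⁻¹.
Subtracting, OSPE = -4764 − (-1412) = -3352 cm⁻¹.

-3352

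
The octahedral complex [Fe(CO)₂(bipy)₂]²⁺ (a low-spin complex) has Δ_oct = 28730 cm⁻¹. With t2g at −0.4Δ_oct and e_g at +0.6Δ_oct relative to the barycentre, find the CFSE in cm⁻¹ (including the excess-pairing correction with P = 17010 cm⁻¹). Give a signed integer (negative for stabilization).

Ligand charges: 2×(+0) from CO and 2×(+0) from bipy sum to +0; with overall charge +2, Fe is +2.
Group 8 minus oxidation state +2 gives a d⁶ configuration for Fe²⁺.
Configuration: t2g^6 e_g^0.
The orbital stabilization is -2.4Δ_oct = -2.4 × 28730 = -68952 cm⁻¹.
Relative to high-spin t2g^4 e_g^2 (1 paired), the low-spin configuration has 2 additional pairs, contributing +2 × 17010 = +34020 cm⁻¹.
Overall CFSE = -68952 + 34020 = -34932 cm⁻¹.

-34932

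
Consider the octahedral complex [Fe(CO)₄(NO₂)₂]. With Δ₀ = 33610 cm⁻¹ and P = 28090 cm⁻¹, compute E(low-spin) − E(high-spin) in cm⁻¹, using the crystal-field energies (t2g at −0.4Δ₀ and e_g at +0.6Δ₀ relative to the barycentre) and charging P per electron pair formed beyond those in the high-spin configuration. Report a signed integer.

-11040

Ligand charges: 4×(+0) from CO and 2×(-1) from NO₂⁻ sum to -2; with overall charge +0, Fe is +2.
Fe is in group 8, so Fe²⁺ is d⁶ (8 − 2 = 6).
High-spin d⁶ fills as t2g^4 e_g^2 with CFSE 4(−0.4) + 2(+0.6) = -0.4Δ₀ = -13444 cm⁻¹.
Low-spin t2g^6 e_g^0 gives -2.4Δ₀ = -80664 cm⁻¹, but forming 2 extra pairs costs 2P = 56180 cm⁻¹, so E(LS) = -80664 + 56180 = -24484 cm⁻¹.
Thus E(LS) − E(HS) = -11040 cm⁻¹.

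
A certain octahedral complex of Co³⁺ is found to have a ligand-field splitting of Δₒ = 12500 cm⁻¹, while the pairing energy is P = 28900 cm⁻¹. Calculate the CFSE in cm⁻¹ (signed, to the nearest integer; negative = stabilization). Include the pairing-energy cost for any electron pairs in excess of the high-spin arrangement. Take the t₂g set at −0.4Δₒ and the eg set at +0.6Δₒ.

-5000

Co is in group 9, so Co³⁺ is d⁶ (9 − 3 = 6).
Since Δₒ = 12500 cm⁻¹ < P = 28900 cm⁻¹, the complex adopts the high-spin configuration.
That gives t₂g⁴ eg².
Orbital CFSE = -0.4Δₒ = -0.4 × 12500 = -5000 cm⁻¹.
High-spin has no excess pairs, so no pairing correction applies.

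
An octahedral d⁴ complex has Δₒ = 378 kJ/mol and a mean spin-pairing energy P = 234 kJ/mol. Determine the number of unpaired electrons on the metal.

Here Δₒ > P (378 > 234), so the low-spin state is favoured.
Configuration: t₂g⁴ eg⁰.
Unpaired electrons: 2.

2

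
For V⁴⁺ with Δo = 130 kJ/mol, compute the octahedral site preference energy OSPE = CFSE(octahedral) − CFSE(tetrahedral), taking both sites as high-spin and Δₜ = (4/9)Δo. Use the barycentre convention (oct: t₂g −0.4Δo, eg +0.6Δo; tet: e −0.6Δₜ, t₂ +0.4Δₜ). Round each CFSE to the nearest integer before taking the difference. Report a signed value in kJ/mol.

-17

V⁴⁺: group 5, so d-count = 5 − 4 = 1.
Octahedral (high-spin): t2g^1 e_g^0, CFSE = 1(−0.4) + 0(+0.6) = -0.4Δo = -0.4 × 130 = -52 kJ/mol.
Tetrahedral e^1 t2^0 gives -0.6Δₜ = -0.6 × (4/9) × 130 = -35 kJ/mol.
OSPE = CFSE(oct) − CFSE(tet) = -52 − (-35) = -17 kJ/mol.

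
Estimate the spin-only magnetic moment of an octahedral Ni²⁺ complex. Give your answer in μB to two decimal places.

2.83 μB

Ni is in group 10, so Ni²⁺ is d⁸ (10 − 2 = 8).
Configuration: t₂g⁶ eg² → 2 unpaired electrons.
μ(spin-only) = √[2(2+2)] = √8 ≈ 2.83 μB.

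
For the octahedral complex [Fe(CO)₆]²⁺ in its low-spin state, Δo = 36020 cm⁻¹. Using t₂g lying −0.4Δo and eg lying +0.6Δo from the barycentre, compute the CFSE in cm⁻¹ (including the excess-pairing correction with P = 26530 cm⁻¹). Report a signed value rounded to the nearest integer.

-33388

CO is neutral, so the +2 overall charge sits on Fe: oxidation state +2.
Group 8 minus oxidation state +2 gives a d⁶ configuration for Fe²⁺.
Electron filling gives t₂g⁶ eg⁰.
Orbital CFSE = 6(-0.4) + 0(0.6) = -2.4Δo = -2.4 × 36020 = -86448 cm⁻¹.
Relative to high-spin t₂g⁴ eg² (1 paired), the low-spin configuration has 2 additional pairs, contributing +2 × 26530 = +53060 cm⁻¹.
Overall CFSE = -86448 + 53060 = -33388 cm⁻¹.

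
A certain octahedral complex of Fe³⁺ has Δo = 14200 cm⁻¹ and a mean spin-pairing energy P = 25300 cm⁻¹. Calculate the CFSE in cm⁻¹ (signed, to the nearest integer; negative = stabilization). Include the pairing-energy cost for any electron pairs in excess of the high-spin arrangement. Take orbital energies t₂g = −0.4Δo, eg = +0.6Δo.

0

Fe³⁺: group 8, so d-count = 8 − 3 = 5.
Here Δo < P (14200 < 25300), so the high-spin state is favoured.
Filling d⁵ accordingly: t₂g³ eg².
Orbital CFSE = 0.0Δo = 0.0 × 14200 = 0 cm⁻¹.
High-spin has no excess pairs, so no pairing correction applies.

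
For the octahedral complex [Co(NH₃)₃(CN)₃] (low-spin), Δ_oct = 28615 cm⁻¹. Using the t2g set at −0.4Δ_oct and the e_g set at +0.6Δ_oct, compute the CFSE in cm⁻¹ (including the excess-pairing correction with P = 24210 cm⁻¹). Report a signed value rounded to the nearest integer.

-20256

Ligand charges: 3×(+0) from NH₃ and 3×(-1) from CN⁻ sum to -3; with overall charge +0, Co is +3.
Co³⁺: group 9, so d-count = 9 − 3 = 6.
Configuration: t2g^6 e_g^0.
Orbital CFSE = 6(-0.4) + 0(0.6) = -2.4Δ_oct = -2.4 × 28615 = -68676 cm⁻¹.
High-spin d⁶ would be t2g^4 e_g^2 with 1 pair; low-spin has 3, so 2 excess pairs cost +2P = +48420 cm⁻¹.
Overall CFSE = -68676 + 48420 = -20256 cm⁻¹.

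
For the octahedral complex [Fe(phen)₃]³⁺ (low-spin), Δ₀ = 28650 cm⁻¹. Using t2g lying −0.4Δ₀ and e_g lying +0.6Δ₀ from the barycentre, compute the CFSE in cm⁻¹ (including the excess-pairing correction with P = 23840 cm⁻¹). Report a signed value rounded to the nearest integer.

phen is neutral, so the +3 overall charge sits on Fe: oxidation state +3.
Group 8 minus oxidation state +3 gives a d⁵ configuration for Fe³⁺.
The d⁵ electrons fill as t2g^5 e_g^0.
Orbital CFSE = 5(-0.4) + 0(0.6) = -2.0Δ₀ = -2.0 × 28650 = -57300 cm⁻¹.
Pairing penalty: 2 pairs vs 0 in the high-spin reference → 2 extra × P = 47680 cm⁻¹.
Combining: -57300 + 47680 = -9620 cm⁻¹.

-9620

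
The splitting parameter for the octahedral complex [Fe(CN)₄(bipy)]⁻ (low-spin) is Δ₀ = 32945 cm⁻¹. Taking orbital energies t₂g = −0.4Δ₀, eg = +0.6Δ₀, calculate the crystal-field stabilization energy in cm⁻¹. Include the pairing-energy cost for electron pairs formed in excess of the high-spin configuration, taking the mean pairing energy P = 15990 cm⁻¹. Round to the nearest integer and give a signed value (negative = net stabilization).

-33910

Ligand charges: 4×(-1) from CN⁻ and 1×(+0) from bipy sum to -4; with overall charge -1, Fe is +3.
Group 8 minus oxidation state +3 gives a d⁵ configuration for Fe³⁺.
The d⁵ electrons fill as t₂g⁵ eg⁰.
CFSE(orbital) = 5×(-0.4Δ₀) + 0×(0.6Δ₀) = -2.0Δ₀; with Δ₀ = 32945 cm⁻¹ that is -65890 cm⁻¹.
Pairing penalty: 2 pairs vs 0 in the high-spin reference → 2 extra × P = 31980 cm⁻¹.
Net CFSE = -65890 + 31980 = -33910 cm⁻¹.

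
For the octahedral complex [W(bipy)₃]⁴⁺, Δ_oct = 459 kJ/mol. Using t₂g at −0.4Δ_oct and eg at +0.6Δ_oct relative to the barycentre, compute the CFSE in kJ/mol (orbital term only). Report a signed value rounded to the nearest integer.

bipy is neutral, so the +4 overall charge sits on W: oxidation state +4.
Group 6 minus oxidation state +4 gives a d² configuration for W⁴⁺.
Configuration: t₂g² eg⁰.
Orbital CFSE = 2(-0.4) + 0(0.6) = -0.8Δ_oct = -0.8 × 459 = -367 kJ/mol.

-367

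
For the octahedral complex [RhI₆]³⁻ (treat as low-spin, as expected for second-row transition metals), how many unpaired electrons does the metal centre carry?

Each I⁻ contributes -1; 6 × (-1) = -6. With overall charge -3, Rh is in the +3 oxidation state.
Group 9 minus oxidation state +3 gives a d⁶ configuration for Rh³⁺.
Configuration: t₂g⁶ eg⁰, giving 0 unpaired electrons.

0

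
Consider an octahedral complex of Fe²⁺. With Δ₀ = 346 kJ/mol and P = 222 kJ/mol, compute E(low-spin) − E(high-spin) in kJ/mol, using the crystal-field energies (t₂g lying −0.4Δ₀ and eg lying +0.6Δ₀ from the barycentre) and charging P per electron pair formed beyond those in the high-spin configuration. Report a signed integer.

-248

Group 8 minus oxidation state +2 gives a d⁶ configuration for Fe²⁺.
High-spin: t₂g⁴ eg², CFSE = -0.4Δ₀ = -138 kJ/mol.
For low-spin the configuration is t₂g⁶ eg⁰: orbital energy -2.4 × 346 = -830 kJ/mol, and 2 additional pairs relative to high-spin add 444 kJ/mol, giving -386 kJ/mol.
E(LS) − E(HS) = -386 − (-138) = -248 kJ/mol.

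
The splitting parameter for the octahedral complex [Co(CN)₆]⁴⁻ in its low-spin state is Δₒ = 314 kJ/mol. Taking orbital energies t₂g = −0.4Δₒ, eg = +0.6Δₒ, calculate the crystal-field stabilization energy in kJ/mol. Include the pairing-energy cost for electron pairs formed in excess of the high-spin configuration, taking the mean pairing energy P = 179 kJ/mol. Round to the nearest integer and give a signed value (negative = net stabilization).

-386

Each CN⁻ contributes -1; 6 × (-1) = -6. With overall charge -4, Co is in the +2 oxidation state.
Group 9 minus oxidation state +2 gives a d⁷ configuration for Co²⁺.
The d⁷ electrons fill as t₂g⁶ eg¹.
CFSE(orbital) = 6×(-0.4Δₒ) + 1×(0.6Δₒ) = -1.8Δₒ; with Δₒ = 314 kJ/mol that is -565 kJ/mol.
High-spin d⁷ would be t₂g⁵ eg² with 2 pairs; low-spin has 3, so 1 excess pair costs +1P = +179 kJ/mol.
Combining: -565 + 179 = -386 kJ/mol.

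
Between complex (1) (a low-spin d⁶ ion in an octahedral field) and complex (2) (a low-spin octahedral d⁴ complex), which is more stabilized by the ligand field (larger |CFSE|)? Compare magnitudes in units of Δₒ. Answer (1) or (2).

(1)

(1): t₂g⁶ eg⁰, CFSE = -2.4Δₒ.
(2): t2g^4 e_g^0, CFSE = -1.6Δₒ.
So (1) has the larger |CFSE|.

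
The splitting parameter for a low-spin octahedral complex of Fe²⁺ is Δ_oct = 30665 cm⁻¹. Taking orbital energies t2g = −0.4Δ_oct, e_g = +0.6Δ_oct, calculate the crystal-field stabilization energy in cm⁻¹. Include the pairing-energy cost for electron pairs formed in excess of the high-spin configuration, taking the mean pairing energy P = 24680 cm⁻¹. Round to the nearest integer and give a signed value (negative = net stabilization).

Group 8 minus oxidation state +2 gives a d⁶ configuration for Fe²⁺.
Configuration: t2g^6 e_g^0.
Orbital CFSE = 6(-0.4) + 0(0.6) = -2.4Δ_oct = -2.4 × 30665 = -73596 cm⁻¹.
High-spin d⁶ would be t2g^4 e_g^2 with 1 pair; low-spin has 3, so 2 excess pairs cost +2P = +49360 cm⁻¹.
Combining: -73596 + 49360 = -24236 cm⁻¹.

-24236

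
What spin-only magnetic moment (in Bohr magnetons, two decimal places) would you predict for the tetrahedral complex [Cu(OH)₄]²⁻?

Each OH⁻ contributes -1; 4 × (-1) = -4. With overall charge -2, Cu is in the +2 oxidation state.
Group 11 minus oxidation state +2 gives a d⁹ configuration for Cu²⁺.
Tetrahedral fields are weak (Δₜ ≈ 4/9 Δₒ), so electrons fill high-spin.
Configuration: e⁴ t₂⁵ → 1 unpaired electron.
μ(spin-only) = √[1(1+2)] = √3 ≈ 1.73 Bohr magnetons.

1.73 Bohr magnetons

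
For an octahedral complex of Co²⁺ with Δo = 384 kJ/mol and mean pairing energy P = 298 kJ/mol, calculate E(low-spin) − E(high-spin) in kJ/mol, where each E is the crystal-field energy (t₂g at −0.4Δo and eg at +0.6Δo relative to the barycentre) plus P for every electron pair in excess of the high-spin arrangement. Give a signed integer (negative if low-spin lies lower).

Co²⁺: group 9, so d-count = 9 − 2 = 7.
High-spin d⁷ fills as t₂g⁵ eg² with CFSE 5(−0.4) + 2(+0.6) = -0.8Δo = -307 kJ/mol.
Low-spin: t₂g⁶ eg¹, orbital CFSE = -1.8Δo = -691 kJ/mol; plus 1 excess pair × P = +298 kJ/mol; total -393 kJ/mol.
Thus E(LS) − E(HS) = -86 kJ/mol.

-86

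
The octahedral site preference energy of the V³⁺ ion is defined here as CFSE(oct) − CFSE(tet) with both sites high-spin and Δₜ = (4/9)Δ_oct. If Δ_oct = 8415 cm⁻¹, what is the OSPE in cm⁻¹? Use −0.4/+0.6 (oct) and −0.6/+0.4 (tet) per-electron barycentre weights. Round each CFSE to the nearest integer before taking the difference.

-2244

V³⁺: group 5, so d-count = 5 − 3 = 2.
Octahedral high-spin t2g^2 e_g^0: CFSE = -0.8 × 8415 = -6732 cm⁻¹.
Tetrahedral e^2 t2^0 gives -1.2Δₜ = -1.2 × (4/9) × 8415 = -4488 cm⁻¹.
OSPE = -6732 − (-4488) = -2244 cm⁻¹.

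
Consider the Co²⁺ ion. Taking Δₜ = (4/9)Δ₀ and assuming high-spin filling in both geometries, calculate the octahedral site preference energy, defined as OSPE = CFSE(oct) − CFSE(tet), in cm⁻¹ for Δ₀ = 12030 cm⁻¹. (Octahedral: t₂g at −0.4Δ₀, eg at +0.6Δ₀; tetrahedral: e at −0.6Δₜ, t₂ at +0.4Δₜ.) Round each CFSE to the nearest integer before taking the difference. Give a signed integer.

Co sits in group 9; removing 2 electrons leaves Co²⁺ with 9 − 2 = 7 d electrons.
In an octahedral site d⁷ (HS) is t₂g⁵ eg², giving CFSE(oct) = -0.8Δ₀ = -9624 cm⁻¹.
Tetrahedral e⁴ t₂³ gives -1.2Δₜ = -1.2 × (4/9) × 12030 = -6416 cm⁻¹.
OSPE = CFSE(oct) − CFSE(tet) = -9624 − (-6416) = -3208 cm⁻¹.

-3208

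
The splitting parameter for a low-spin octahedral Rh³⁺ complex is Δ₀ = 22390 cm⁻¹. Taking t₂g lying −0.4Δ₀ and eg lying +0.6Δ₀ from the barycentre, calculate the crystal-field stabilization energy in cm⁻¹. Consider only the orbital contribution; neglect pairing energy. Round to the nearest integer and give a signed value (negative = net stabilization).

Rh³⁺: group 9, so d-count = 9 − 3 = 6.
Configuration: t₂g⁶ eg⁰.
CFSE(orbital) = 6×(-0.4Δ₀) + 0×(0.6Δ₀) = -2.4Δ₀; with Δ₀ = 22390 cm⁻¹ that is -53736 cm⁻¹.

-53736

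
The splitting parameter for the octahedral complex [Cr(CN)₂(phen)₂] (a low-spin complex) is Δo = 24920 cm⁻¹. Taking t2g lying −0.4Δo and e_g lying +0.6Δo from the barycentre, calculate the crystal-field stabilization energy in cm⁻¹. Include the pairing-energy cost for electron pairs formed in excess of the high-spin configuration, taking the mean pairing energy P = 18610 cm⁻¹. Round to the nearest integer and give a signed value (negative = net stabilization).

-21262

Ligand charges: 2×(-1) from CN⁻ and 2×(+0) from phen sum to -2; with overall charge +0, Cr is +2.
Cr²⁺: group 6, so d-count = 6 − 2 = 4.
Electron filling gives t2g^4 e_g^0.
The orbital stabilization is -1.6Δo = -1.6 × 24920 = -39872 cm⁻¹.
Relative to high-spin t2g^3 e_g^1 (0 paired), the low-spin configuration has 1 additional pair, contributing +1 × 18610 = +18610 cm⁻¹.
Overall CFSE = -39872 + 18610 = -21262 cm⁻¹.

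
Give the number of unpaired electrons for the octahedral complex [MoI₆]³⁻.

Each I⁻ contributes -1; 6 × (-1) = -6. With overall charge -3, Mo is in the +3 oxidation state.
Group 6 minus oxidation state +3 gives a d³ configuration for Mo³⁺.
Configuration: t2g^3 e_g^0, giving 3 unpaired electrons.

3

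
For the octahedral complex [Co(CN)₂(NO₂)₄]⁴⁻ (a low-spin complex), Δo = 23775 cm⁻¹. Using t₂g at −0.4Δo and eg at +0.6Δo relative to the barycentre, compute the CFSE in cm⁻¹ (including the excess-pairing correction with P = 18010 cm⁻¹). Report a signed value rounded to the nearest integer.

-24785

Ligand charges: 2×(-1) from CN⁻ and 4×(-1) from NO₂⁻ sum to -6; with overall charge -4, Co is +2.
Co sits in group 9; removing 2 electrons leaves Co²⁺ with 9 − 2 = 7 d electrons.
Electron filling gives t₂g⁶ eg¹.
Orbital CFSE = 6(-0.4) + 1(0.6) = -1.8Δo = -1.8 × 23775 = -42795 cm⁻¹.
Pairing penalty: 3 pairs vs 2 in the high-spin reference → 1 extra × P = 18010 cm⁻¹.
Net CFSE = -42795 + 18010 = -24785 cm⁻¹.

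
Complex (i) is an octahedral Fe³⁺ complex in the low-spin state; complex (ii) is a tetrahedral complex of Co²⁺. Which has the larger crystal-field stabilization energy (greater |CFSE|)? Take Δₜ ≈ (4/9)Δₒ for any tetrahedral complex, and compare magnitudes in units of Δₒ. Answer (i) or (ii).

(i): Fe is in group 8, so Fe³⁺ is d⁵ (8 − 3 = 5); t₂g⁵ eg⁰, CFSE = -2.0Δₒ.
(ii): Co sits in group 9; removing 2 electrons leaves Co²⁺ with 9 − 2 = 7 d electrons; Tetrahedral splitting is small, so the complex is high-spin; e⁴ t₂³, CFSE = -1.2Δₜ ≈ -0.53Δₒ.
So (i) has the larger |CFSE|.

(i)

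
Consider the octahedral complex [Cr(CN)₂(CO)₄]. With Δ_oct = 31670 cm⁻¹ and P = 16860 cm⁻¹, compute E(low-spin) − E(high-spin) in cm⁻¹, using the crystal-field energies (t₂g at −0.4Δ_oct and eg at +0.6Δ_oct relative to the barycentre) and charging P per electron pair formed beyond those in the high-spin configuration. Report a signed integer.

-14810

Ligand charges: 2×(-1) from CN⁻ and 4×(+0) from CO sum to -2; with overall charge +0, Cr is +2.
Cr²⁺: group 6, so d-count = 6 − 2 = 4.
High-spin d⁴ fills as t₂g³ eg¹ with CFSE 3(−0.4) + 1(+0.6) = -0.6Δ_oct = -19002 cm⁻¹.
Low-spin: t₂g⁴ eg⁰, orbital CFSE = -1.6Δ_oct = -50672 cm⁻¹; plus 1 excess pair × P = +16860 cm⁻¹; total -33812 cm⁻¹.
E(LS) − E(HS) = -33812 − (-19002) = -14810 cm⁻¹.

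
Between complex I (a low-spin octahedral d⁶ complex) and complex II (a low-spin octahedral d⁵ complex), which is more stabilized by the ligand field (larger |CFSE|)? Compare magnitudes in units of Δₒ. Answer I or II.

I: t2g^6 e_g^0, CFSE = -2.4Δₒ.
II: t₂g⁵ eg⁰, CFSE = -2.0Δₒ.
So I has the larger |CFSE|.

I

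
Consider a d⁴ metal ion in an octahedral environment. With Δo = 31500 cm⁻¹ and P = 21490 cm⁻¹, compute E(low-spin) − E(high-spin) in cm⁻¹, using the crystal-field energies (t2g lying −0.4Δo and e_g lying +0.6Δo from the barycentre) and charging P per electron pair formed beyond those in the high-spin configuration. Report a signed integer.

-10010

High-spin d⁴ fills as t2g^3 e_g^1 with CFSE 3(−0.4) + 1(+0.6) = -0.6Δo = -18900 cm⁻¹.
Low-spin t2g^4 e_g^0 gives -1.6Δo = -50400 cm⁻¹, but forming 1 extra pair costs 1P = 21490 cm⁻¹, so E(LS) = -50400 + 21490 = -28910 cm⁻¹.
The difference is -28910 − (-18900) = -10010 cm⁻¹, so low-spin lies lower.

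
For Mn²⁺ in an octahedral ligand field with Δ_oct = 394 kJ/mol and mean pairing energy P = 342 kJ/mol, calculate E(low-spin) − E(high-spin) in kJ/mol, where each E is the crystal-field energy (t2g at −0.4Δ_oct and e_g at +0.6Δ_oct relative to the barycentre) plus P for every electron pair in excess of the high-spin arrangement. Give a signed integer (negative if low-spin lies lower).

Mn²⁺: group 7, so d-count = 7 − 2 = 5.
In the high-spin limit (t2g^3 e_g^2) the orbital term is 0.0Δ_oct = 0 kJ/mol, with no excess pairing.
Low-spin t2g^5 e_g^0 gives -2.0Δ_oct = -788 kJ/mol, but forming 2 extra pairs costs 2P = 684 kJ/mol, so E(LS) = -788 + 684 = -104 kJ/mol.
E(LS) − E(HS) = -104 − (0) = -104 kJ/mol.

-104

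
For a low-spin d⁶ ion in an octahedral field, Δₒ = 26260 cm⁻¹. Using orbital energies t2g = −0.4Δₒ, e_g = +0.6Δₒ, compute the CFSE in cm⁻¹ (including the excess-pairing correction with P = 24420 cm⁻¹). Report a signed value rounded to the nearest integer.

-14184

Configuration: t2g^6 e_g^0.
The orbital stabilization is -2.4Δₒ = -2.4 × 26260 = -63024 cm⁻¹.
Relative to high-spin t2g^4 e_g^2 (1 paired), the low-spin configuration has 2 additional pairs, contributing +2 × 24420 = +48840 cm⁻¹.
Combining: -63024 + 48840 = -14184 cm⁻¹.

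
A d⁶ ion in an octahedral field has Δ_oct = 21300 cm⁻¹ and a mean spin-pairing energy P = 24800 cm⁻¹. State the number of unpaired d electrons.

4

With Δ_oct < P the complex is high-spin.
That gives t2g^4 e_g^2.
Unpaired electrons: 4.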